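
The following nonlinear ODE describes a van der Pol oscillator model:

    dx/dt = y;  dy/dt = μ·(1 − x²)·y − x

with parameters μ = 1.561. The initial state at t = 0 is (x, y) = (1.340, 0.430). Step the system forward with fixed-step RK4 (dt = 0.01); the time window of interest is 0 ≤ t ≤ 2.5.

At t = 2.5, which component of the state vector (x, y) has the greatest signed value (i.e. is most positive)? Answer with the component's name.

t=0.000: state=(1.340, 0.430)
step 1 (dt=0.01): k1=(0.430, -1.874), k2=(0.421, -1.868), k3=(0.421, -1.868), k4=(0.411, -1.862); state += dt/6·(k1+2k2+2k3+k4)
t=0.010: state=(1.344, 0.411)
t=0.020: state=(1.348, 0.393)
t=0.030: state=(1.352, 0.374)
continuing one RK4 step at a time; state shown every 10 steps (Δt=0.1):
t=0.100: state=(1.374, 0.250)
t=0.200: state=(1.391, 0.088)
t=0.300: state=(1.392, -0.054)
t=0.400: state=(1.380, -0.176)
t=0.500: state=(1.357, -0.281)
t=0.600: state=(1.325, -0.375)
t=0.700: state=(1.283, -0.459)
t=0.800: state=(1.233, -0.540)
t=0.900: state=(1.175, -0.620)
t=1.000: state=(1.109, -0.703)
t=1.100: state=(1.034, -0.792)
t=1.200: state=(0.950, -0.894)
t=1.300: state=(0.855, -1.012)
t=1.400: state=(0.747, -1.152)
t=1.500: state=(0.623, -1.323)
t=1.600: state=(0.481, -1.532)
t=1.700: state=(0.315, -1.789)
t=1.800: state=(0.121, -2.099)
t=1.900: state=(-0.106, -2.453)
t=2.000: state=(-0.370, -2.816)
t=2.100: state=(-0.666, -3.100)
t=2.200: state=(-0.982, -3.171)
t=2.300: state=(-1.290, -2.914)
t=2.400: state=(-1.555, -2.346)
t=2.500: state=(-1.754, -1.638)
compare at T: x=-1.754, y=-1.638

largest component: y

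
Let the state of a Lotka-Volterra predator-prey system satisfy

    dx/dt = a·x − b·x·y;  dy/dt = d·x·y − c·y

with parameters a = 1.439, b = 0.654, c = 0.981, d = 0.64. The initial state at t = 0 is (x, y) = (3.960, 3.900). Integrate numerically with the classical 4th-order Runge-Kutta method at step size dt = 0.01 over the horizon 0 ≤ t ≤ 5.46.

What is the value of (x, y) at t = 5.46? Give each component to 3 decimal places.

(x, y) = (4.374, 1.418)

t=0.000: state=(3.960, 3.900)
step 1 (dt=0.01): k1=(-4.402, 6.058), k2=(-4.455, 6.050), k3=(-4.455, 6.049), k4=(-4.507, 6.039); state += dt/6·(k1+2k2+2k3+k4)
t=0.010: state=(3.915, 3.960)
t=0.020: state=(3.870, 4.021)
t=0.030: state=(3.823, 4.081)
continuing one RK4 step at a time; state shown every 20 steps (Δt=0.2):
t=0.200: state=(2.941, 4.996)
t=0.400: state=(1.948, 5.601)
t=0.600: state=(1.240, 5.626)
t=0.800: state=(0.809, 5.259)
t=1.000: state=(0.561, 4.711)
t=1.200: state=(0.420, 4.119)
t=1.400: state=(0.339, 3.552)
t=1.600: state=(0.294, 3.039)
t=1.800: state=(0.272, 2.590)
t=2.000: state=(0.265, 2.202)
t=2.200: state=(0.271, 1.873)
t=2.400: state=(0.288, 1.595)
t=2.600: state=(0.317, 1.363)
t=2.800: state=(0.358, 1.169)
t=3.000: state=(0.414, 1.009)
t=3.200: state=(0.488, 0.879)
t=3.400: state=(0.585, 0.773)
t=3.600: state=(0.709, 0.690)
t=3.800: state=(0.867, 0.627)
t=4.000: state=(1.069, 0.583)
t=4.200: state=(1.323, 0.558)
t=4.400: state=(1.641, 0.554)
t=4.600: state=(2.033, 0.576)
t=4.800: state=(2.506, 0.632)
t=5.000: state=(3.057, 0.741)
t=5.200: state=(3.657, 0.935)
t=5.400: state=(4.229, 1.275)
t=5.460: state=(4.374, 1.418)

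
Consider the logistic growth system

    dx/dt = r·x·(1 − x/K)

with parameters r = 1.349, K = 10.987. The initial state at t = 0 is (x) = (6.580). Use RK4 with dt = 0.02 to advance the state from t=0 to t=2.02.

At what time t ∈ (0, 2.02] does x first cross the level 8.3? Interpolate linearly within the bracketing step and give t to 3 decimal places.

t=0.000: state=(6.580)
step 1 (dt=0.02): k1=(3.560), k2=(3.551), k3=(3.551), k4=(3.541); state += dt/6·(k1+2k2+2k3+k4)
t=0.020: state=(6.651)
t=0.040: state=(6.722)
t=0.060: state=(6.792)
continuing one RK4 step at a time; state shown every 5 steps (Δt=0.1):
t=0.100: state=(6.931)
t=0.200: state=(7.270)
t=0.300: state=(7.594)
t=0.400: state=(7.902)
t=0.500: state=(8.192)
t=0.520: state=(8.248)
next step: t=0.540: state=(8.303) — x has crossed 8.3
linear interpolation between t=0.520 (8.24788) and t=0.540 (8.30298) → t≈0.539

t = 0.539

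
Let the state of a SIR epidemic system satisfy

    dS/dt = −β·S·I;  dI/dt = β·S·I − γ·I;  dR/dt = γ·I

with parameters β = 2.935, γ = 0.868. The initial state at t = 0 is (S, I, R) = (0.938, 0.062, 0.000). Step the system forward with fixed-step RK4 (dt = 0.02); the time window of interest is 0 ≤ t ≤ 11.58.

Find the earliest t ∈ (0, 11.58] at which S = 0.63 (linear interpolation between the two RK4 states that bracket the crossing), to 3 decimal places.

t=0.000: state=(0.938, 0.062, 0.000)
step 1 (dt=0.02): k1=(-0.171, 0.117, 0.054), k2=(-0.174, 0.119, 0.055), k3=(-0.174, 0.119, 0.055), k4=(-0.177, 0.121, 0.056); state += dt/6·(k1+2k2+2k3+k4)
t=0.020: state=(0.935, 0.064, 0.001)
t=0.040: state=(0.931, 0.067, 0.002)
t=0.060: state=(0.927, 0.069, 0.003)
continuing one RK4 step at a time; state shown every 25 steps (Δt=0.5):
t=0.500: state=(0.810, 0.146, 0.043)
t=0.920: state=(0.636, 0.249, 0.115)
next step: t=0.940: state=(0.626, 0.254, 0.119) — S has crossed 0.63
linear interpolation between t=0.920 (0.63563) and t=0.940 (0.62631) → t≈0.932

t = 0.932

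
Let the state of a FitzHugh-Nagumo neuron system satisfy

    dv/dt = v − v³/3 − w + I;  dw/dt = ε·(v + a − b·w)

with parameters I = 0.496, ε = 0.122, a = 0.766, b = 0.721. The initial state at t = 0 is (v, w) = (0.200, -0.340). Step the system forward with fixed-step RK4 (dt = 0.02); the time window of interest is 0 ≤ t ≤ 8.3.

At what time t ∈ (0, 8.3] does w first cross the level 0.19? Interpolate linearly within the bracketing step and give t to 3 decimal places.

t=0.000: state=(0.200, -0.340)
step 1 (dt=0.02): k1=(1.033, 0.148), k2=(1.042, 0.149), k3=(1.042, 0.149), k4=(1.050, 0.150); state += dt/6·(k1+2k2+2k3+k4)
t=0.020: state=(0.221, -0.337)
t=0.040: state=(0.242, -0.334)
t=0.060: state=(0.264, -0.331)
continuing one RK4 step at a time; state shown every 25 steps (Δt=0.5):
t=0.500: state=(0.815, -0.250)
t=1.000: state=(1.459, -0.125)
t=1.500: state=(1.795, 0.025)
t=2.000: state=(1.867, 0.180)
t=2.020: state=(1.868, 0.186)
next step: t=2.040: state=(1.868, 0.192) — w has crossed 0.19
linear interpolation between t=2.020 (0.18611) and t=2.040 (0.19221) → t≈2.033

t = 2.033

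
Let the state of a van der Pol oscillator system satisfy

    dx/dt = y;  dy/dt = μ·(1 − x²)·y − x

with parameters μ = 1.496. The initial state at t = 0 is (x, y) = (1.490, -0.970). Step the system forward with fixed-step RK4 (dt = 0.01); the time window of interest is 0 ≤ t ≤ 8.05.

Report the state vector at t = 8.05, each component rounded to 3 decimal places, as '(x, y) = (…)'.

t=0.000: state=(1.490, -0.970)
step 1 (dt=0.01): k1=(-0.970, 0.281), k2=(-0.969, 0.262), k3=(-0.969, 0.262), k4=(-0.967, 0.244); state += dt/6·(k1+2k2+2k3+k4)
t=0.010: state=(1.480, -0.967)
t=0.020: state=(1.471, -0.965)
t=0.030: state=(1.461, -0.963)
continuing one RK4 step at a time; state shown every 50 steps (Δt=0.5):
t=0.500: state=(0.980, -1.175)
t=1.000: state=(0.183, -2.213)
t=1.500: state=(-1.300, -3.077)
t=2.000: state=(-2.037, -0.162)
t=2.500: state=(-1.934, 0.387)
t=3.000: state=(-1.707, 0.513)
t=3.500: state=(-1.415, 0.667)
t=4.000: state=(-1.013, 0.988)
t=4.500: state=(-0.341, 1.851)
t=5.000: state=(0.982, 3.209)
t=5.500: state=(1.976, 0.518)
t=6.000: state=(1.945, -0.347)
t=6.500: state=(1.729, -0.499)
t=7.000: state=(1.445, -0.648)
t=7.500: state=(1.057, -0.944)
t=8.000: state=(0.423, -1.727)
t=8.050: state=(0.334, -1.861)

(x, y) = (0.334, -1.861)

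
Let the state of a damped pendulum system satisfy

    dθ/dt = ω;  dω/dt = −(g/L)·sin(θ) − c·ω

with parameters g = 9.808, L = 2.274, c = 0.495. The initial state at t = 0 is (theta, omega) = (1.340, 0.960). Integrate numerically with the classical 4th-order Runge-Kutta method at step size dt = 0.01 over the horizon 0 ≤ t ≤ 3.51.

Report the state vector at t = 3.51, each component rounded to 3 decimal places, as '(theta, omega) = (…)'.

(theta, omega) = (0.614, -0.051)

t=0.000: state=(1.340, 0.960)
step 1 (dt=0.01): k1=(0.960, -4.674), k2=(0.937, -4.667), k3=(0.937, -4.667), k4=(0.913, -4.660); state += dt/6·(k1+2k2+2k3+k4)
t=0.010: state=(1.349, 0.913)
t=0.020: state=(1.358, 0.867)
t=0.030: state=(1.367, 0.820)
continuing one RK4 step at a time; state shown every 20 steps (Δt=0.2):
t=0.200: state=(1.441, 0.060)
t=0.400: state=(1.369, -0.758)
t=0.600: state=(1.145, -1.468)
t=0.800: state=(0.794, -2.006)
t=1.000: state=(0.361, -2.262)
t=1.200: state=(-0.087, -2.156)
t=1.400: state=(-0.479, -1.717)
t=1.600: state=(-0.760, -1.071)
t=1.800: state=(-0.903, -0.357)
t=2.000: state=(-0.904, 0.328)
t=2.200: state=(-0.778, 0.914)
t=2.400: state=(-0.550, 1.336)
t=2.600: state=(-0.259, 1.533)
t=2.800: state=(0.046, 1.472)
t=3.000: state=(0.315, 1.181)
t=3.200: state=(0.508, 0.735)
t=3.400: state=(0.604, 0.226)
t=3.510: state=(0.614, -0.051)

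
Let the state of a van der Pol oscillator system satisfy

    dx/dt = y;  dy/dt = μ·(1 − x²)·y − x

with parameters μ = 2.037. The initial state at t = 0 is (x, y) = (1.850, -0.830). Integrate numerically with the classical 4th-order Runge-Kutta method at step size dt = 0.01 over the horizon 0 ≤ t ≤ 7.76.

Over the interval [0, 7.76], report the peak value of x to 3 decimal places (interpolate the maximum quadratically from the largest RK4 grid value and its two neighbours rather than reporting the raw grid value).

max x = 2.020

t=0.000: state=(1.850, -0.830)
step 1 (dt=0.01): k1=(-0.830, 2.246), k2=(-0.819, 2.169), k3=(-0.819, 2.171), k4=(-0.808, 2.097); state += dt/6·(k1+2k2+2k3+k4)
t=0.010: state=(1.842, -0.808)
t=0.020: state=(1.834, -0.788)
t=0.030: state=(1.826, -0.769)
continuing one RK4 step at a time; state shown every 50 steps (Δt=0.5):
t=0.500: state=(1.553, -0.523)
t=1.000: state=(1.267, -0.652)
t=1.500: state=(0.855, -1.074)
t=2.000: state=(0.019, -2.603)
t=2.500: state=(-1.664, -2.496)
t=3.000: state=(-2.011, 0.163)
t=3.500: state=(-1.870, 0.341)
t=4.000: state=(-1.683, 0.409)
t=4.500: state=(-1.455, 0.514)
t=5.000: state=(-1.150, 0.734)
t=5.500: state=(-0.658, 1.361)
t=6.000: state=(0.473, 3.491)
t=6.500: state=(1.933, 0.966)
t=7.000: state=(1.974, -0.267)
t=7.500: state=(1.812, -0.362)
t=7.760: state=(1.714, -0.397)
largest grid value and its neighbours: x(6.720)=2.02010, x(6.730)=2.02013, x(6.740)=2.01997
parabola through these three points peaks at t≈6.727 with x≈2.02014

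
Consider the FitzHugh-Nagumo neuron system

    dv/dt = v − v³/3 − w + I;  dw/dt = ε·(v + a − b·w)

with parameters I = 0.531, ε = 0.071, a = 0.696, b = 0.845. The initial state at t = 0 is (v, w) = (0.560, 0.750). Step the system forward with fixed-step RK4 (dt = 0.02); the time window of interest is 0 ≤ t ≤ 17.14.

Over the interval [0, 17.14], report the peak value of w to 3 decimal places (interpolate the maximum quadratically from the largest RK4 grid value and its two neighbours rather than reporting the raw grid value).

t=0.000: state=(0.560, 0.750)
step 1 (dt=0.02): k1=(0.282, 0.044), k2=(0.284, 0.044), k3=(0.284, 0.044), k4=(0.285, 0.045); state += dt/6·(k1+2k2+2k3+k4)
t=0.020: state=(0.566, 0.751)
t=0.040: state=(0.571, 0.752)
t=0.060: state=(0.577, 0.753)
continuing one RK4 step at a time; state shown every 50 steps (Δt=1):
t=1.000: state=(0.906, 0.804)
t=2.000: state=(1.244, 0.880)
t=3.000: state=(1.391, 0.969)
t=4.000: state=(1.394, 1.057)
t=5.000: state=(1.340, 1.138)
t=6.000: state=(1.262, 1.209)
t=7.000: state=(1.168, 1.271)
t=8.000: state=(1.054, 1.321)
t=9.000: state=(0.908, 1.360)
t=10.000: state=(0.695, 1.385)
t=11.000: state=(0.308, 1.388)
t=12.000: state=(-0.609, 1.349)
t=13.000: state=(-1.796, 1.230)
t=14.000: state=(-1.963, 1.074)
t=15.000: state=(-1.922, 0.925)
t=16.000: state=(-1.870, 0.789)
t=17.000: state=(-1.818, 0.664)
t=17.140: state=(-1.811, 0.647)
largest grid value and its neighbours: w(10.620)=1.38996, w(10.640)=1.38997, w(10.660)=1.38997
parabola through these three points peaks at t≈10.647 with w≈1.38997

max w = 1.390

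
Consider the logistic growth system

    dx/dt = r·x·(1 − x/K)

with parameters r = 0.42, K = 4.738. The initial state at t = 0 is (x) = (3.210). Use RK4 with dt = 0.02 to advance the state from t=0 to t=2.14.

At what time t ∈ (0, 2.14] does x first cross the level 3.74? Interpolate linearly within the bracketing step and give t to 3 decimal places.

t=0.000: state=(3.210)
step 1 (dt=0.02): k1=(0.435), k2=(0.434), k3=(0.434), k4=(0.433); state += dt/6·(k1+2k2+2k3+k4)
t=0.020: state=(3.219)
t=0.040: state=(3.227)
t=0.060: state=(3.236)
continuing one RK4 step at a time; state shown every 5 steps (Δt=0.1):
t=0.100: state=(3.253)
t=0.200: state=(3.296)
t=0.300: state=(3.337)
t=0.400: state=(3.378)
t=0.500: state=(3.419)
t=0.600: state=(3.458)
t=0.700: state=(3.497)
t=0.800: state=(3.535)
t=0.900: state=(3.573)
t=1.000: state=(3.609)
t=1.100: state=(3.645)
t=1.200: state=(3.680)
t=1.300: state=(3.714)
t=1.360: state=(3.734)
next step: t=1.380: state=(3.741) — x has crossed 3.74
linear interpolation between t=1.360 (3.73402) and t=1.380 (3.74065) → t≈1.378

t = 1.378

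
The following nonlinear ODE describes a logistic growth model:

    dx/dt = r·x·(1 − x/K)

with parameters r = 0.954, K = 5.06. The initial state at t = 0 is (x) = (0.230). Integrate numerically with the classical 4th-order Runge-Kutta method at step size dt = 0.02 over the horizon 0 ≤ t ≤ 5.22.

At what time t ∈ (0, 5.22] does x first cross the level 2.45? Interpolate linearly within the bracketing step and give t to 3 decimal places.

t=0.000: state=(0.230)
step 1 (dt=0.02): k1=(0.209), k2=(0.211), k3=(0.211), k4=(0.213); state += dt/6·(k1+2k2+2k3+k4)
t=0.020: state=(0.234)
t=0.040: state=(0.239)
t=0.060: state=(0.243)
continuing one RK4 step at a time; state shown every 10 steps (Δt=0.2):
t=0.200: state=(0.276)
t=0.400: state=(0.330)
t=0.600: state=(0.394)
t=0.800: state=(0.469)
t=1.000: state=(0.557)
t=1.200: state=(0.659)
t=1.400: state=(0.776)
t=1.600: state=(0.909)
t=1.800: state=(1.061)
t=2.000: state=(1.229)
t=2.200: state=(1.416)
t=2.400: state=(1.618)
t=2.600: state=(1.835)
t=2.800: state=(2.063)
t=3.000: state=(2.300)
t=3.120: state=(2.444)
next step: t=3.140: state=(2.468) — x has crossed 2.45
linear interpolation between t=3.120 (2.44396) and t=3.140 (2.46807) → t≈3.125

t = 3.125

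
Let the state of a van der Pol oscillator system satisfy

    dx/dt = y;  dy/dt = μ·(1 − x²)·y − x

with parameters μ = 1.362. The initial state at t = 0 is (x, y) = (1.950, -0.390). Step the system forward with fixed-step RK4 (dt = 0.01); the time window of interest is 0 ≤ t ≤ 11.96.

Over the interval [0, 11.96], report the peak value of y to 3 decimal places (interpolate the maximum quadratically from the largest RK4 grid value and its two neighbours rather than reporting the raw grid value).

max y = 3.067

t=0.000: state=(1.950, -0.390)
step 1 (dt=0.01): k1=(-0.390, -0.461), k2=(-0.392, -0.455), k3=(-0.392, -0.455), k4=(-0.395, -0.448); state += dt/6·(k1+2k2+2k3+k4)
t=0.010: state=(1.946, -0.395)
t=0.020: state=(1.942, -0.399)
t=0.030: state=(1.938, -0.403)
continuing one RK4 step at a time; state shown every 50 steps (Δt=0.5):
t=0.500: state=(1.713, -0.546)
t=1.000: state=(1.400, -0.719)
t=1.500: state=(0.965, -1.072)
t=2.000: state=(0.238, -1.980)
t=2.500: state=(-1.096, -3.003)
t=3.000: state=(-1.982, -0.443)
t=3.500: state=(-1.936, 0.373)
t=4.000: state=(-1.701, 0.547)
t=4.500: state=(-1.387, 0.726)
t=5.000: state=(-0.945, 1.091)
t=5.500: state=(-0.203, 2.029)
t=6.000: state=(1.148, 2.965)
t=6.500: state=(1.989, 0.380)
t=7.000: state=(1.929, -0.382)
t=7.500: state=(1.692, -0.552)
t=8.000: state=(1.374, -0.735)
t=8.500: state=(0.926, -1.110)
t=9.000: state=(0.167, -2.080)
t=9.500: state=(-1.200, -2.917)
t=10.000: state=(-1.996, -0.320)
t=10.500: state=(-1.922, 0.391)
t=11.000: state=(-1.682, 0.557)
t=11.500: state=(-1.361, 0.743)
t=11.960: state=(-0.951, 1.085)
largest grid value and its neighbours: y(5.900)=3.06429, y(5.910)=3.06660, y(5.920)=3.06636
parabola through these three points peaks at t≈5.914 with y≈3.06681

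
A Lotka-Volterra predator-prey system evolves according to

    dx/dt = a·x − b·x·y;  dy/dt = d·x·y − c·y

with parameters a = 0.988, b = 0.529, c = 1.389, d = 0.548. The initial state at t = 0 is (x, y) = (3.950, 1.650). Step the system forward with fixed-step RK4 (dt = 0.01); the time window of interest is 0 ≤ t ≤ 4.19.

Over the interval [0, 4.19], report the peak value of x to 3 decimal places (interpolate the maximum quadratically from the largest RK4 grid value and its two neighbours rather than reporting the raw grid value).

t=0.000: state=(3.950, 1.650)
step 1 (dt=0.01): k1=(0.455, 1.280), k2=(0.442, 1.287), k3=(0.442, 1.287), k4=(0.428, 1.294); state += dt/6·(k1+2k2+2k3+k4)
t=0.010: state=(3.954, 1.663)
t=0.020: state=(3.959, 1.676)
t=0.030: state=(3.962, 1.689)
continuing one RK4 step at a time; state shown every 20 steps (Δt=0.2):
t=0.200: state=(3.984, 1.933)
t=0.400: state=(3.890, 2.256)
t=0.600: state=(3.668, 2.589)
t=0.800: state=(3.344, 2.882)
t=1.000: state=(2.969, 3.086)
t=1.200: state=(2.595, 3.170)
t=1.400: state=(2.264, 3.132)
t=1.600: state=(1.993, 2.994)
t=1.800: state=(1.788, 2.788)
t=2.000: state=(1.642, 2.547)
t=2.200: state=(1.549, 2.297)
t=2.400: state=(1.499, 2.056)
t=2.600: state=(1.487, 1.833)
t=2.800: state=(1.509, 1.636)
t=3.000: state=(1.561, 1.466)
t=3.200: state=(1.641, 1.323)
t=3.400: state=(1.750, 1.206)
t=3.600: state=(1.886, 1.115)
t=3.800: state=(2.050, 1.047)
t=4.000: state=(2.242, 1.004)
t=4.190: state=(2.448, 0.984)
largest grid value and its neighbours: x(0.150)=3.98670, x(0.160)=3.98677, x(0.170)=3.98652
parabola through these three points peaks at t≈0.157 with x≈3.98678

max x = 3.987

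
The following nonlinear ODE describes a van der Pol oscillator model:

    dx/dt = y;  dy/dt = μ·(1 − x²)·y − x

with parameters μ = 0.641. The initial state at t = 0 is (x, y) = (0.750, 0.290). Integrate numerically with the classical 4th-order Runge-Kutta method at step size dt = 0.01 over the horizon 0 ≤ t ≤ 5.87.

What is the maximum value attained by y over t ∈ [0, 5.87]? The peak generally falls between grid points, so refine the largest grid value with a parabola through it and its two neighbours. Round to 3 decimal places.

max y = 2.081

t=0.000: state=(0.750, 0.290)
step 1 (dt=0.01): k1=(0.290, -0.669), k2=(0.287, -0.671), k3=(0.287, -0.671), k4=(0.283, -0.674); state += dt/6·(k1+2k2+2k3+k4)
t=0.010: state=(0.753, 0.283)
t=0.020: state=(0.756, 0.277)
t=0.030: state=(0.758, 0.270)
continuing one RK4 step at a time; state shown every 20 steps (Δt=0.2):
t=0.200: state=(0.794, 0.147)
t=0.400: state=(0.808, -0.011)
t=0.600: state=(0.789, -0.176)
t=0.800: state=(0.737, -0.343)
t=1.000: state=(0.652, -0.510)
t=1.200: state=(0.533, -0.679)
t=1.400: state=(0.380, -0.848)
t=1.600: state=(0.194, -1.015)
t=1.800: state=(-0.025, -1.171)
t=2.000: state=(-0.273, -1.297)
t=2.200: state=(-0.539, -1.357)
t=2.400: state=(-0.809, -1.316)
t=2.600: state=(-1.057, -1.148)
t=2.800: state=(-1.260, -0.870)
t=3.000: state=(-1.401, -0.533)
t=3.200: state=(-1.474, -0.195)
t=3.400: state=(-1.482, 0.107)
t=3.600: state=(-1.434, 0.365)
t=3.800: state=(-1.338, 0.587)
t=4.000: state=(-1.201, 0.787)
t=4.200: state=(-1.024, 0.983)
t=4.400: state=(-0.807, 1.189)
t=4.600: state=(-0.547, 1.414)
t=4.800: state=(-0.240, 1.659)
t=5.000: state=(0.116, 1.897)
t=5.200: state=(0.514, 2.060)
t=5.400: state=(0.928, 2.040)
t=5.600: state=(1.312, 1.749)
t=5.800: state=(1.613, 1.234)
t=5.870: state=(1.692, 1.030)
largest grid value and its neighbours: y(5.280)=2.08089, y(5.290)=2.08096, y(5.300)=2.08044
parabola through these three points peaks at t≈5.286 with y≈2.08100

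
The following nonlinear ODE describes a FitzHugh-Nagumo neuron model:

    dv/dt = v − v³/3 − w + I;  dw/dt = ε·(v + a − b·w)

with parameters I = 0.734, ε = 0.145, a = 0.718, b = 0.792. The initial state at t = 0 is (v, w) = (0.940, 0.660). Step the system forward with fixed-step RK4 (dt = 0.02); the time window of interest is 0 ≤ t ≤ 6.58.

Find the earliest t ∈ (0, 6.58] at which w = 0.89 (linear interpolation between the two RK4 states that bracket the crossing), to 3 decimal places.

t = 1.139

t=0.000: state=(0.940, 0.660)
step 1 (dt=0.02): k1=(0.737, 0.165), k2=(0.736, 0.165), k3=(0.736, 0.165), k4=(0.735, 0.166); state += dt/6·(k1+2k2+2k3+k4)
t=0.020: state=(0.955, 0.663)
t=0.040: state=(0.969, 0.667)
t=0.060: state=(0.984, 0.670)
continuing one RK4 step at a time; state shown every 25 steps (Δt=0.5):
t=0.500: state=(1.276, 0.752)
t=1.000: state=(1.484, 0.859)
t=1.120: state=(1.513, 0.886)
next step: t=1.140: state=(1.517, 0.890) — w has crossed 0.89
linear interpolation between t=1.120 (0.88578) and t=1.140 (0.89021) → t≈1.139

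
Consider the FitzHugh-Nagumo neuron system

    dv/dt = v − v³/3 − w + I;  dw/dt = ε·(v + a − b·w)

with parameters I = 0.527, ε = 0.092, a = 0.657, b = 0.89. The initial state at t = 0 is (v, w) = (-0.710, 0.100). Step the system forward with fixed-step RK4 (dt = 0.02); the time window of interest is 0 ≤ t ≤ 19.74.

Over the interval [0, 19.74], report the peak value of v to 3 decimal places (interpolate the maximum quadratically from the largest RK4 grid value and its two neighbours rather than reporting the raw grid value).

t=0.000: state=(-0.710, 0.100)
step 1 (dt=0.02): k1=(-0.164, -0.013), k2=(-0.164, -0.013), k3=(-0.164, -0.013), k4=(-0.165, -0.013); state += dt/6·(k1+2k2+2k3+k4)
t=0.020: state=(-0.713, 0.100)
t=0.040: state=(-0.717, 0.099)
t=0.060: state=(-0.720, 0.099)
continuing one RK4 step at a time; state shown every 50 steps (Δt=1):
t=1.000: state=(-0.901, 0.079)
t=2.000: state=(-1.100, 0.042)
t=3.000: state=(-1.226, -0.007)
t=4.000: state=(-1.264, -0.059)
t=5.000: state=(-1.248, -0.107)
t=6.000: state=(-1.203, -0.149)
t=7.000: state=(-1.144, -0.183)
t=8.000: state=(-1.074, -0.208)
t=9.000: state=(-0.994, -0.225)
t=10.000: state=(-0.900, -0.233)
t=11.000: state=(-0.783, -0.232)
t=12.000: state=(-0.617, -0.218)
t=13.000: state=(-0.334, -0.186)
t=14.000: state=(0.279, -0.119)
t=15.000: state=(1.408, 0.023)
t=16.000: state=(1.840, 0.230)
t=17.000: state=(1.810, 0.432)
t=18.000: state=(1.731, 0.612)
t=19.000: state=(1.646, 0.771)
t=19.740: state=(1.582, 0.876)
largest grid value and its neighbours: v(16.200)=1.84625, v(16.220)=1.84628, v(16.240)=1.84624
parabola through these three points peaks at t≈16.218 with v≈1.84628

max v = 1.846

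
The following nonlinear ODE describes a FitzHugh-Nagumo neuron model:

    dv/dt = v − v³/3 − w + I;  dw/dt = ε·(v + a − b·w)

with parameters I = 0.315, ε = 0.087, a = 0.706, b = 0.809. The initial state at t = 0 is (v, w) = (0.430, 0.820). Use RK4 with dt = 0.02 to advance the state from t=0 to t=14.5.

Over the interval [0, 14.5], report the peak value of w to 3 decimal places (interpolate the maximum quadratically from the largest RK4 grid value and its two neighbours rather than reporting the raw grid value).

max w = 0.861

t=0.000: state=(0.430, 0.820)
step 1 (dt=0.02): k1=(-0.102, 0.041), k2=(-0.103, 0.041), k3=(-0.103, 0.041), k4=(-0.104, 0.041); state += dt/6·(k1+2k2+2k3+k4)
t=0.020: state=(0.428, 0.821)
t=0.040: state=(0.426, 0.822)
t=0.060: state=(0.424, 0.822)
continuing one RK4 step at a time; state shown every 25 steps (Δt=0.5):
t=0.500: state=(0.361, 0.839)
t=1.000: state=(0.245, 0.853)
t=1.500: state=(0.050, 0.860)
t=2.000: state=(-0.270, 0.857)
t=2.500: state=(-0.761, 0.836)
t=3.000: state=(-1.329, 0.792)
t=3.500: state=(-1.704, 0.729)
t=4.000: state=(-1.837, 0.658)
t=4.500: state=(-1.857, 0.586)
t=5.000: state=(-1.843, 0.517)
t=5.500: state=(-1.819, 0.451)
t=6.000: state=(-1.793, 0.388)
t=6.500: state=(-1.765, 0.329)
t=7.000: state=(-1.738, 0.273)
t=7.500: state=(-1.711, 0.220)
t=8.000: state=(-1.684, 0.170)
t=8.500: state=(-1.658, 0.123)
t=9.000: state=(-1.631, 0.078)
t=9.500: state=(-1.605, 0.037)
t=10.000: state=(-1.579, -0.002)
t=10.500: state=(-1.554, -0.039)
t=11.000: state=(-1.529, -0.073)
t=11.500: state=(-1.503, -0.106)
t=12.000: state=(-1.479, -0.135)
t=12.500: state=(-1.454, -0.163)
t=13.000: state=(-1.430, -0.189)
t=13.500: state=(-1.406, -0.213)
t=14.000: state=(-1.382, -0.235)
t=14.500: state=(-1.358, -0.255)
largest grid value and its neighbours: w(1.600)=0.86079, w(1.620)=0.86079, w(1.640)=0.86078
parabola through these three points peaks at t≈1.614 with w≈0.86079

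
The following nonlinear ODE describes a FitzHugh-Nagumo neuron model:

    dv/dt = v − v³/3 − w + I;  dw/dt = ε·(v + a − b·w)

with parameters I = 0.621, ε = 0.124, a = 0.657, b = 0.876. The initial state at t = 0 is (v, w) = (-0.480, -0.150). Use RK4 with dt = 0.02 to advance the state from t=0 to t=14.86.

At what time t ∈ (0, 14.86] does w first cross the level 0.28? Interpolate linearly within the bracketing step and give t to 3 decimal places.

t = 2.905

t=0.000: state=(-0.480, -0.150)
step 1 (dt=0.02): k1=(0.328, 0.038), k2=(0.330, 0.039), k3=(0.330, 0.039), k4=(0.332, 0.039); state += dt/6·(k1+2k2+2k3+k4)
t=0.020: state=(-0.473, -0.149)
t=0.040: state=(-0.467, -0.148)
t=0.060: state=(-0.460, -0.148)
continuing one RK4 step at a time; state shown every 25 steps (Δt=0.5):
t=0.500: state=(-0.284, -0.126)
t=1.000: state=(0.008, -0.088)
t=1.500: state=(0.454, -0.031)
t=2.000: state=(1.052, 0.056)
t=2.500: state=(1.565, 0.173)
t=2.900: state=(1.762, 0.279)
next step: t=2.920: state=(1.767, 0.284) — w has crossed 0.28
linear interpolation between t=2.900 (0.27873) and t=2.920 (0.28413) → t≈2.905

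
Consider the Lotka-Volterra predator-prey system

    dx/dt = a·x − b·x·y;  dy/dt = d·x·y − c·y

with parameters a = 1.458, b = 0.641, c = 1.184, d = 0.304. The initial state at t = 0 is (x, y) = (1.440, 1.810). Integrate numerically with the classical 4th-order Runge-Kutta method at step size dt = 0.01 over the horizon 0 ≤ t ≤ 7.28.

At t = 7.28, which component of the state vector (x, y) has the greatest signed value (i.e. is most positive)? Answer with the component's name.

largest component: x

t=0.000: state=(1.440, 1.810)
step 1 (dt=0.01): k1=(0.429, -1.351), k2=(0.436, -1.344), k3=(0.436, -1.344), k4=(0.443, -1.338); state += dt/6·(k1+2k2+2k3+k4)
t=0.010: state=(1.444, 1.797)
t=0.020: state=(1.449, 1.783)
t=0.030: state=(1.453, 1.770)
continuing one RK4 step at a time; state shown every 25 steps (Δt=0.25):
t=0.250: state=(1.591, 1.510)
t=0.500: state=(1.833, 1.278)
t=0.750: state=(2.182, 1.107)
t=1.000: state=(2.658, 0.988)
t=1.250: state=(3.286, 0.921)
t=1.500: state=(4.091, 0.905)
t=1.750: state=(5.080, 0.953)
t=2.000: state=(6.220, 1.088)
t=2.250: state=(7.378, 1.358)
t=2.500: state=(8.253, 1.835)
t=2.750: state=(8.371, 2.583)
t=3.000: state=(7.396, 3.522)
t=3.250: state=(5.657, 4.312)
t=3.500: state=(3.956, 4.610)
t=3.750: state=(2.750, 4.409)
t=4.000: state=(2.027, 3.922)
t=4.250: state=(1.629, 3.346)
t=4.500: state=(1.436, 2.793)
t=4.750: state=(1.375, 2.310)
t=5.000: state=(1.413, 1.909)
t=5.250: state=(1.539, 1.588)
t=5.500: state=(1.754, 1.338)
t=5.750: state=(2.071, 1.150)
t=6.000: state=(2.508, 1.017)
t=6.250: state=(3.091, 0.935)
t=6.500: state=(3.843, 0.904)
t=6.750: state=(4.781, 0.932)
t=7.000: state=(5.885, 1.038)
t=7.250: state=(7.060, 1.263)
t=7.280: state=(7.196, 1.301)
compare at T: x=7.196, y=1.301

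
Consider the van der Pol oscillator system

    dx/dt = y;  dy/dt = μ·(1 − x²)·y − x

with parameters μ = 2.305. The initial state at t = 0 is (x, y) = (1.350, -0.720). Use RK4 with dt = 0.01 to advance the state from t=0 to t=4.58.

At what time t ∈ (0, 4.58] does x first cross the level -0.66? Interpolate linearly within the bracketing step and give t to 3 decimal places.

t = 1.260

t=0.000: state=(1.350, -0.720)
step 1 (dt=0.01): k1=(-0.720, 0.015), k2=(-0.720, 0.002), k3=(-0.720, 0.002), k4=(-0.720, -0.010); state += dt/6·(k1+2k2+2k3+k4)
t=0.010: state=(1.343, -0.720)
t=0.020: state=(1.336, -0.720)
t=0.030: state=(1.328, -0.721)
continuing one RK4 step at a time; state shown every 20 steps (Δt=0.2):
t=0.200: state=(1.203, -0.762)
t=0.400: state=(1.040, -0.889)
t=0.600: state=(0.840, -1.129)
t=0.800: state=(0.575, -1.575)
t=1.000: state=(0.185, -2.412)
t=1.200: state=(-0.426, -3.734)
t=1.250: state=(-0.620, -4.032)
next step: t=1.260: state=(-0.661, -4.081) — x has crossed -0.66
linear interpolation between t=1.250 (-0.61998) and t=1.260 (-0.66055) → t≈1.260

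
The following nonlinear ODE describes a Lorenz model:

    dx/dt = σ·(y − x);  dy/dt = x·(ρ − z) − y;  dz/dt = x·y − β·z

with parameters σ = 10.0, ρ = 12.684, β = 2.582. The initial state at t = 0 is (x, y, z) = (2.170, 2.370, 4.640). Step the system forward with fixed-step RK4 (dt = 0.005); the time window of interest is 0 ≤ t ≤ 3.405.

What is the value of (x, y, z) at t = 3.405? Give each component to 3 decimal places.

(x, y, z) = (6.465, 5.960, 13.366)

t=0.000: state=(2.170, 2.370, 4.640)
step 1 (dt=0.005): k1=(2.000, 15.085, -6.838), k2=(2.327, 15.125, -6.700), k3=(2.320, 15.131, -6.698), k4=(2.641, 15.176, -6.559); state += dt/6·(k1+2k2+2k3+k4)
t=0.005: state=(2.182, 2.446, 4.607)
t=0.010: state=(2.196, 2.522, 4.574)
t=0.015: state=(2.214, 2.599, 4.544)
continuing one RK4 step at a time; state shown every 40 steps (Δt=0.2):
t=0.200: state=(4.500, 6.508, 5.053)
t=0.400: state=(8.816, 9.969, 13.118)
t=0.600: state=(6.008, 3.241, 16.138)
t=0.800: state=(2.508, 1.869, 10.891)
t=1.000: state=(2.582, 3.155, 7.399)
t=1.200: state=(4.721, 6.287, 7.123)
t=1.400: state=(7.808, 8.630, 12.519)
t=1.600: state=(6.212, 4.364, 15.106)
t=1.800: state=(3.524, 2.937, 11.346)
t=2.000: state=(3.628, 4.216, 8.620)
t=2.200: state=(5.581, 6.813, 9.204)
t=2.400: state=(7.224, 7.202, 13.293)
t=2.600: state=(5.520, 4.337, 13.675)
t=2.800: state=(4.043, 3.844, 10.904)
t=3.000: state=(4.573, 5.225, 9.456)
t=3.200: state=(6.163, 6.885, 10.948)
t=3.400: state=(6.489, 6.012, 13.345)
t=3.405: state=(6.465, 5.960, 13.366)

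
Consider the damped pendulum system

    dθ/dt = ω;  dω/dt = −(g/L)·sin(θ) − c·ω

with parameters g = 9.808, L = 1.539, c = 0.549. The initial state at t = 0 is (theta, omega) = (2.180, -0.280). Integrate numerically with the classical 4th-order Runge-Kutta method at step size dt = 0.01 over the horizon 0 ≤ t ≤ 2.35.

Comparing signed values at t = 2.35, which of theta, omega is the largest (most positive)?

t=0.000: state=(2.180, -0.280)
step 1 (dt=0.01): k1=(-0.280, -5.073), k2=(-0.305, -5.064), k3=(-0.305, -5.064), k4=(-0.331, -5.056); state += dt/6·(k1+2k2+2k3+k4)
t=0.010: state=(2.177, -0.331)
t=0.020: state=(2.173, -0.381)
t=0.030: state=(2.169, -0.431)
continuing one RK4 step at a time; state shown every 10 steps (Δt=0.1):
t=0.100: state=(2.127, -0.781)
t=0.200: state=(2.024, -1.281)
t=0.300: state=(1.870, -1.788)
t=0.400: state=(1.666, -2.299)
t=0.500: state=(1.411, -2.795)
t=0.600: state=(1.109, -3.234)
t=0.700: state=(0.768, -3.559)
t=0.800: state=(0.403, -3.710)
t=0.900: state=(0.033, -3.644)
t=1.000: state=(-0.318, -3.359)
t=1.100: state=(-0.632, -2.894)
t=1.200: state=(-0.893, -2.309)
t=1.300: state=(-1.092, -1.665)
t=1.400: state=(-1.226, -1.007)
t=1.500: state=(-1.294, -0.362)
t=1.600: state=(-1.299, 0.255)
t=1.700: state=(-1.244, 0.835)
t=1.800: state=(-1.134, 1.367)
t=1.900: state=(-0.973, 1.833)
t=2.000: state=(-0.770, 2.210)
t=2.100: state=(-0.535, 2.468)
t=2.200: state=(-0.281, 2.582)
t=2.300: state=(-0.024, 2.537)
t=2.350: state=(0.101, 2.456)
compare at T: theta=0.101, omega=2.456

largest component: omega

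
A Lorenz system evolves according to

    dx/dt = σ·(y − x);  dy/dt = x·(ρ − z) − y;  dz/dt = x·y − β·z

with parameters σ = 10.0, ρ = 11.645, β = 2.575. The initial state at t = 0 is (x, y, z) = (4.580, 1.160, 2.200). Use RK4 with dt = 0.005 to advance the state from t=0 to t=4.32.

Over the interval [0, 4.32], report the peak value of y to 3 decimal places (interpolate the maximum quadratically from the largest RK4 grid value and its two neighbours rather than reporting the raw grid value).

max y = 10.173

t=0.000: state=(4.580, 1.160, 2.200)
step 1 (dt=0.005): k1=(-34.200, 42.098, -0.352), k2=(-32.293, 41.189, 0.024), k3=(-32.363, 41.232, 0.017), k4=(-30.520, 40.363, 0.371); state += dt/6·(k1+2k2+2k3+k4)
t=0.005: state=(4.418, 1.366, 2.200)
t=0.010: state=(4.274, 1.564, 2.204)
t=0.015: state=(4.147, 1.754, 2.210)
continuing one RK4 step at a time; state shown every 40 steps (Δt=0.2):
t=0.200: state=(5.209, 7.366, 4.368)
t=0.400: state=(9.026, 9.184, 13.953)
t=0.600: state=(4.904, 2.289, 14.509)
t=0.800: state=(2.013, 1.579, 9.436)
t=1.000: state=(2.207, 2.729, 6.288)
t=1.200: state=(4.098, 5.498, 5.790)
t=1.400: state=(7.232, 8.446, 10.300)
t=1.600: state=(6.643, 5.002, 14.321)
t=1.800: state=(3.655, 2.765, 11.242)
t=2.000: state=(3.175, 3.472, 8.219)
t=2.200: state=(4.554, 5.578, 7.639)
t=2.400: state=(6.595, 7.275, 10.619)
t=2.600: state=(6.196, 5.232, 13.025)
t=2.800: state=(4.298, 3.667, 11.142)
t=3.000: state=(3.965, 4.217, 9.039)
t=3.200: state=(5.039, 5.765, 8.933)
t=3.400: state=(6.220, 6.467, 11.051)
t=3.600: state=(5.701, 5.070, 12.126)
t=3.800: state=(4.571, 4.229, 10.786)
t=4.000: state=(4.505, 4.754, 9.516)
t=4.200: state=(5.317, 5.783, 9.782)
t=4.320: state=(5.781, 6.044, 10.619)
largest grid value and its neighbours: y(0.330)=10.16566, y(0.335)=10.17266, y(0.340)=10.16817
parabola through these three points peaks at t≈0.336 with y≈10.17273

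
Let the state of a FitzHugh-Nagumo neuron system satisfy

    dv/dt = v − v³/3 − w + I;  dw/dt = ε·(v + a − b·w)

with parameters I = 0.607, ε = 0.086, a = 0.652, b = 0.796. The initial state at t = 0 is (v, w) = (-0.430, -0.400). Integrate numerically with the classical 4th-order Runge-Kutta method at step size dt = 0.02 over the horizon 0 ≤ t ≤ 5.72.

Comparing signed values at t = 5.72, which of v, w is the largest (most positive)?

largest component: v

t=0.000: state=(-0.430, -0.400)
step 1 (dt=0.02): k1=(0.604, 0.046), k2=(0.608, 0.047), k3=(0.608, 0.047), k4=(0.613, 0.047); state += dt/6·(k1+2k2+2k3+k4)
t=0.020: state=(-0.418, -0.399)
t=0.040: state=(-0.405, -0.398)
t=0.060: state=(-0.393, -0.397)
continuing one RK4 step at a time; state shown every 10 steps (Δt=0.2):
t=0.200: state=(-0.300, -0.390)
t=0.400: state=(-0.145, -0.377)
t=0.600: state=(0.039, -0.362)
t=0.800: state=(0.259, -0.343)
t=1.000: state=(0.520, -0.321)
t=1.200: state=(0.816, -0.294)
t=1.400: state=(1.124, -0.262)
t=1.600: state=(1.410, -0.226)
t=1.800: state=(1.639, -0.185)
t=2.000: state=(1.796, -0.142)
t=2.200: state=(1.890, -0.098)
t=2.400: state=(1.940, -0.052)
t=2.600: state=(1.961, -0.007)
t=2.800: state=(1.967, 0.038)
t=3.000: state=(1.963, 0.082)
t=3.200: state=(1.954, 0.125)
t=3.400: state=(1.943, 0.168)
t=3.600: state=(1.930, 0.210)
t=3.800: state=(1.916, 0.251)
t=4.000: state=(1.901, 0.291)
t=4.200: state=(1.886, 0.331)
t=4.400: state=(1.871, 0.370)
t=4.600: state=(1.856, 0.408)
t=4.800: state=(1.841, 0.445)
t=5.000: state=(1.826, 0.481)
t=5.200: state=(1.810, 0.517)
t=5.400: state=(1.795, 0.552)
t=5.600: state=(1.779, 0.586)
t=5.720: state=(1.770, 0.606)
compare at T: v=1.770, w=0.606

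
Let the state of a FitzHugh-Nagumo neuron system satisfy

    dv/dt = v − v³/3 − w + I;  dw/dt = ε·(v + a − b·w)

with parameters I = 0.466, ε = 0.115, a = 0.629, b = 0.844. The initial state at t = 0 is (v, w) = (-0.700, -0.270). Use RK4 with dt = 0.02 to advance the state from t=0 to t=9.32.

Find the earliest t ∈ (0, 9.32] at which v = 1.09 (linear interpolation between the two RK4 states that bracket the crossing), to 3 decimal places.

t=0.000: state=(-0.700, -0.270)
step 1 (dt=0.02): k1=(0.150, 0.018), k2=(0.151, 0.018), k3=(0.151, 0.018), k4=(0.152, 0.018); state += dt/6·(k1+2k2+2k3+k4)
t=0.020: state=(-0.697, -0.270)
t=0.040: state=(-0.694, -0.269)
t=0.060: state=(-0.691, -0.269)
continuing one RK4 step at a time; state shown every 25 steps (Δt=0.5):
t=0.500: state=(-0.616, -0.259)
t=1.000: state=(-0.510, -0.243)
t=1.500: state=(-0.367, -0.221)
t=2.000: state=(-0.163, -0.190)
t=2.500: state=(0.145, -0.147)
t=3.000: state=(0.607, -0.084)
t=3.420: state=(1.088, -0.011)
next step: t=3.440: state=(1.110, -0.007) — v has crossed 1.09
linear interpolation between t=3.420 (1.08754) and t=3.440 (1.11017) → t≈3.422

t = 3.422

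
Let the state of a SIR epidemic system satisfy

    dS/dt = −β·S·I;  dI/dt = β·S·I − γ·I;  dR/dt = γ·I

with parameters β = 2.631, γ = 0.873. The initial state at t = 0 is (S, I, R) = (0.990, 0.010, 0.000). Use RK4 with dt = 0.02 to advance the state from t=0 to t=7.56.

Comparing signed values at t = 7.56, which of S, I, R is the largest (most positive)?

largest component: R

t=0.000: state=(0.990, 0.010, 0.000)
step 1 (dt=0.02): k1=(-0.026, 0.017, 0.009), k2=(-0.026, 0.018, 0.009), k3=(-0.026, 0.018, 0.009), k4=(-0.027, 0.018, 0.009); state += dt/6·(k1+2k2+2k3+k4)
t=0.020: state=(0.989, 0.010, 0.000)
t=0.040: state=(0.989, 0.011, 0.000)
t=0.060: state=(0.988, 0.011, 0.001)
continuing one RK4 step at a time; state shown every 25 steps (Δt=0.5):
t=0.500: state=(0.970, 0.023, 0.007)
t=1.000: state=(0.924, 0.053, 0.023)
t=1.500: state=(0.833, 0.109, 0.057)
t=2.000: state=(0.684, 0.193, 0.123)
t=2.500: state=(0.502, 0.273, 0.225)
t=3.000: state=(0.341, 0.305, 0.353)
t=3.500: state=(0.230, 0.286, 0.484)
t=4.000: state=(0.163, 0.238, 0.599)
t=4.500: state=(0.123, 0.185, 0.691)
t=5.000: state=(0.100, 0.139, 0.762)
t=5.500: state=(0.085, 0.101, 0.814)
t=6.000: state=(0.076, 0.073, 0.851)
t=6.500: state=(0.070, 0.052, 0.878)
t=7.000: state=(0.066, 0.037, 0.897)
t=7.500: state=(0.064, 0.026, 0.911)
t=7.560: state=(0.063, 0.025, 0.912)
compare at T: S=0.063, I=0.025, R=0.912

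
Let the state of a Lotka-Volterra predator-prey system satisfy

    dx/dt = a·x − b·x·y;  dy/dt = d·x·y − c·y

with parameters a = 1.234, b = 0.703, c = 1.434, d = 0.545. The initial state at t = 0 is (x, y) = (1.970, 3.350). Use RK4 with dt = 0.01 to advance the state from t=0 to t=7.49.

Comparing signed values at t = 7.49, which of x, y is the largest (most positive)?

largest component: x

t=0.000: state=(1.970, 3.350)
step 1 (dt=0.01): k1=(-2.208, -1.207), k2=(-2.188, -1.225), k3=(-2.188, -1.225), k4=(-2.167, -1.243); state += dt/6·(k1+2k2+2k3+k4)
t=0.010: state=(1.948, 3.338)
t=0.020: state=(1.927, 3.325)
t=0.030: state=(1.906, 3.312)
continuing one RK4 step at a time; state shown every 25 steps (Δt=0.25):
t=0.250: state=(1.537, 2.965)
t=0.500: state=(1.293, 2.508)
t=0.750: state=(1.178, 2.071)
t=1.000: state=(1.153, 1.694)
t=1.250: state=(1.199, 1.389)
t=1.500: state=(1.307, 1.150)
t=1.750: state=(1.478, 0.971)
t=2.000: state=(1.716, 0.842)
t=2.250: state=(2.031, 0.759)
t=2.500: state=(2.430, 0.718)
t=2.750: state=(2.917, 0.722)
t=3.000: state=(3.484, 0.779)
t=3.250: state=(4.093, 0.912)
t=3.500: state=(4.655, 1.158)
t=3.750: state=(5.001, 1.568)
t=4.000: state=(4.916, 2.166)
t=4.250: state=(4.305, 2.852)
t=4.500: state=(3.377, 3.368)
t=4.750: state=(2.499, 3.504)
t=5.000: state=(1.865, 3.286)
t=5.250: state=(1.475, 2.876)
t=5.500: state=(1.262, 2.417)
t=5.750: state=(1.167, 1.991)
t=6.000: state=(1.157, 1.628)
t=6.250: state=(1.215, 1.336)
t=6.500: state=(1.335, 1.110)
t=6.750: state=(1.519, 0.941)
t=7.000: state=(1.773, 0.822)
t=7.250: state=(2.104, 0.748)
t=7.490: state=(2.502, 0.716)
compare at T: x=2.502, y=0.716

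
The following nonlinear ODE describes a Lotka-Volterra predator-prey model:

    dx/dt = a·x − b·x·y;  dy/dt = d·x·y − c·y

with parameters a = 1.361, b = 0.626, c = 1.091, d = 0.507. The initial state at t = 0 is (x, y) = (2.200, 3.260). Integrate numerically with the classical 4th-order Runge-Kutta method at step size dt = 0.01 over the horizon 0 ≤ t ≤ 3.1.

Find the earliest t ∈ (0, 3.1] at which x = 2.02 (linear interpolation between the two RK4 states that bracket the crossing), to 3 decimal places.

t=0.000: state=(2.200, 3.260)
step 1 (dt=0.01): k1=(-1.495, 0.080), k2=(-1.491, 0.067), k3=(-1.491, 0.067), k4=(-1.486, 0.055); state += dt/6·(k1+2k2+2k3+k4)
t=0.010: state=(2.185, 3.261)
t=0.020: state=(2.170, 3.261)
t=0.030: state=(2.156, 3.261)
t=0.120: state=(2.028, 3.252)
next step: t=0.130: state=(2.014, 3.250) — x has crossed 2.02
linear interpolation between t=0.120 (2.02783) and t=0.130 (2.01420) → t≈0.126

t = 0.126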